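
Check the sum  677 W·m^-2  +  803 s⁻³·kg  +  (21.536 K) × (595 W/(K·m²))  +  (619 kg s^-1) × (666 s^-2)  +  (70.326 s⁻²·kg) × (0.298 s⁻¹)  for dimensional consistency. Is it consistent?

Work out the base dimensions of each:
  677 W·m^-2:  W·m⁻² = J·s⁻¹·m⁻² = kg·s⁻³
  803 s⁻³·kg:  kg·s⁻³
  (21.536 K) × (595 W/(K·m²)):  [K] · [kg·s⁻³·K⁻¹] = kg·s⁻³
  (619 kg s^-1) × (666 s^-2):  [kg·s⁻¹] · [s⁻²] = kg·s⁻³
  (70.326 s⁻²·kg) × (0.298 s⁻¹):  [kg·s⁻²] · [s⁻¹] = kg·s⁻³
Every term reduces to kg·s⁻³.

Yes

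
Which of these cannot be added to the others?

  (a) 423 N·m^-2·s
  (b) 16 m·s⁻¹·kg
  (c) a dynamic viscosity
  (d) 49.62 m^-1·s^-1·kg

(b)

In SI base units:
  (a) N·s·m⁻² = kg·m·s⁻²·s·m⁻² = kg·m⁻¹·s⁻¹
  (b) kg·m·s⁻¹
  (c) [dynamic viscosity] = kg·m⁻¹·s⁻¹
  (d) kg·m⁻¹·s⁻¹
All reduce to kg·m⁻¹·s⁻¹ except (b), which is kg·m·s⁻¹.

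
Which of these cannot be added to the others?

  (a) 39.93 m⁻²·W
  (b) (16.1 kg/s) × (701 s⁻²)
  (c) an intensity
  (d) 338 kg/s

(d)

In SI base units:
  (a) W·m⁻² = J·s⁻¹·m⁻² = kg·s⁻³
  (b) [kg·s⁻¹] · [s⁻²] = kg·s⁻³
  (c) [intensity] = kg·s⁻³
  (d) kg·s⁻¹
All reduce to kg·s⁻³ except (d), which is kg·s⁻¹.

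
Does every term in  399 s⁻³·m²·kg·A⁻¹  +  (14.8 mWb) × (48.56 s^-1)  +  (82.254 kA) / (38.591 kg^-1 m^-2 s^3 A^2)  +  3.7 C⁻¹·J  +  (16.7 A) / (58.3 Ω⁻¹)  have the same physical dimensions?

Yes

Reduce each to base SI dimensions:
  399 s⁻³·m²·kg·A⁻¹:  kg·m²·s⁻³·A⁻¹
  (14.8 mWb) × (48.56 s^-1):  [kg·m²·s⁻²·A⁻¹] · [s⁻¹] = kg·m²·s⁻³·A⁻¹
  (82.254 kA) / (38.591 kg^-1 m^-2 s^3 A^2):  [A] / [kg⁻¹·m⁻²·s³·A²] = kg·m²·s⁻³·A⁻¹
  3.7 C⁻¹·J:  J·C⁻¹ = N·m·(s·A)⁻¹ = kg·m²·s⁻³·A⁻¹
  (16.7 A) / (58.3 Ω⁻¹):  [A] / [kg⁻¹·m⁻²·s³·A²] = kg·m²·s⁻³·A⁻¹
Every term reduces to kg·m²·s⁻³·A⁻¹.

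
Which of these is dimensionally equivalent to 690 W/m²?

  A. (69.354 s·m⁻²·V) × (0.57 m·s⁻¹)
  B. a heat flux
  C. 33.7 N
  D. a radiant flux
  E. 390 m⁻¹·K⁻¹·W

B.

Reference: W·m⁻² = J·s⁻¹·m⁻² = kg·s⁻³.
Each option:
  A. [kg·s⁻²·A⁻¹] · [m·s⁻¹] = kg·m·s⁻³·A⁻¹
  B. [heat flux] = kg·s⁻³  ← same
  C. N = kg·m·s⁻²
  D. [radiant flux] = kg·m²·s⁻³
  E. W·m⁻¹·K⁻¹ = J·s⁻¹·m⁻¹·K⁻¹ = kg·m·s⁻³·K⁻¹
Only B. matches kg·s⁻³.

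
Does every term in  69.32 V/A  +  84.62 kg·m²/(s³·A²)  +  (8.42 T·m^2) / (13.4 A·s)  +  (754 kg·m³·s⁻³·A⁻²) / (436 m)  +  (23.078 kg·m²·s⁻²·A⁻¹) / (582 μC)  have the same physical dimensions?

Yes

Work out the base dimensions of each:
  69.32 V/A:  V·A⁻¹ = J·C⁻¹·A⁻¹ = kg·m²·s⁻³·A⁻²
  84.62 kg·m²/(s³·A²):  kg·m²·s⁻³·A⁻²
  (8.42 T·m^2) / (13.4 A·s):  [kg·m²·s⁻²·A⁻¹] / [s·A] = kg·m²·s⁻³·A⁻²
  (754 kg·m³·s⁻³·A⁻²) / (436 m):  [kg·m³·s⁻³·A⁻²] / [m] = kg·m²·s⁻³·A⁻²
  (23.078 kg·m²·s⁻²·A⁻¹) / (582 μC):  [kg·m²·s⁻²·A⁻¹] / [s·A] = kg·m²·s⁻³·A⁻²
Every term reduces to kg·m²·s⁻³·A⁻².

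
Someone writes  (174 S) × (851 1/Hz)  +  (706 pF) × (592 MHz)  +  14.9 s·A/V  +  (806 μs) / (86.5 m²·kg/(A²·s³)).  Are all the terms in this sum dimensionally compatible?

No

Work out the base dimensions of each:
  (174 S) × (851 1/Hz):  [kg⁻¹·m⁻²·s³·A²] · [s] = kg⁻¹·m⁻²·s⁴·A²
  (706 pF) × (592 MHz):  [kg⁻¹·m⁻²·s⁴·A²] · [s⁻¹] = kg⁻¹·m⁻²·s³·A²
  14.9 s·A/V:  A·s·V⁻¹ = A·s·(J·C⁻¹)⁻¹ = kg⁻¹·m⁻²·s⁴·A²
  (806 μs) / (86.5 m²·kg/(A²·s³)):  [s] / [kg·m²·s⁻³·A⁻²] = kg⁻¹·m⁻²·s⁴·A²
The terms do not share a single dimension (kg⁻¹·m⁻²·s³·A² vs kg⁻¹·m⁻²·s⁴·A²).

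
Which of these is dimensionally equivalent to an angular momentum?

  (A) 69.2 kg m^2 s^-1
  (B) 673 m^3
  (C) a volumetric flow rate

Reference: [angular momentum] = kg·m²·s⁻¹.
Each option:
  (A) kg·m²·s⁻¹  ← same
  (B) m³
  (C) [volumetric flow rate] = m³·s⁻¹
Only (A) matches kg·m²·s⁻¹.

(A)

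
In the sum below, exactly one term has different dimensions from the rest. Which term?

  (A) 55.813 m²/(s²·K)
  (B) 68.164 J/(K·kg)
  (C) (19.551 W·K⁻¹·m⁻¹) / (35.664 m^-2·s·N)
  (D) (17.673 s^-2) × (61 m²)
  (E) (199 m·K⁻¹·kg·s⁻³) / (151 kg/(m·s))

(D)

Expand each in SI base units:
  (A) m²·s⁻²·K⁻¹
  (B) J·kg⁻¹·K⁻¹ = N·m·kg⁻¹·K⁻¹ = m²·s⁻²·K⁻¹
  (C) [kg·m·s⁻³·K⁻¹] / [kg·m⁻¹·s⁻¹] = m²·s⁻²·K⁻¹
  (D) [s⁻²] · [m²] = m²·s⁻²
  (E) [kg·m·s⁻³·K⁻¹] / [kg·m⁻¹·s⁻¹] = m²·s⁻²·K⁻¹
All reduce to m²·s⁻²·K⁻¹ except (D), which is m²·s⁻².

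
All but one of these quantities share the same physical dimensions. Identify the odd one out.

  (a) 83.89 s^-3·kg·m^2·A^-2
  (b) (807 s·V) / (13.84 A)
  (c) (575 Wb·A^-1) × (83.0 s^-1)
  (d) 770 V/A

Reduce each to base SI dimensions:
  (a) kg·m²·s⁻³·A⁻²
  (b) [kg·m²·s⁻²·A⁻¹] / [A] = kg·m²·s⁻²·A⁻²
  (c) [kg·m²·s⁻²·A⁻²] · [s⁻¹] = kg·m²·s⁻³·A⁻²
  (d) V·A⁻¹ = J·C⁻¹·A⁻¹ = kg·m²·s⁻³·A⁻²
All reduce to kg·m²·s⁻³·A⁻² except (b), which is kg·m²·s⁻²·A⁻².

(b)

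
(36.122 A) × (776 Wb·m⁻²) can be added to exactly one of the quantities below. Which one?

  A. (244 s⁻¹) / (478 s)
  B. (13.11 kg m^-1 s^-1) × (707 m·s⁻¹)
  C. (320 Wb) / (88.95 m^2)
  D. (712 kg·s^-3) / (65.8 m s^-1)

B.

Reference: [A] · [kg·s⁻²·A⁻¹] = kg·s⁻².
Each option:
  A. [s⁻¹] / [s] = s⁻²
  B. [kg·m⁻¹·s⁻¹] · [m·s⁻¹] = kg·s⁻²  ← same
  C. [kg·m²·s⁻²·A⁻¹] / [m²] = kg·s⁻²·A⁻¹
  D. [kg·s⁻³] / [m·s⁻¹] = kg·m⁻¹·s⁻²
Only B. matches kg·s⁻².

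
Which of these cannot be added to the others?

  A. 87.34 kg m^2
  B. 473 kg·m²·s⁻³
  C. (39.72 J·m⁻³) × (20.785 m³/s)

Reduce each to base SI dimensions:
  A. kg·m²
  B. kg·m²·s⁻³
  C. [kg·m⁻¹·s⁻²] · [m³·s⁻¹] = kg·m²·s⁻³
All reduce to kg·m²·s⁻³ except A., which is kg·m².

A.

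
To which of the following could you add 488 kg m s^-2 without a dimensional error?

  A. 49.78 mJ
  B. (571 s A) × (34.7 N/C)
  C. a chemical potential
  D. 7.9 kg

Reference: kg·m·s⁻².
Each option:
  A. J = N·m = kg·m²·s⁻²
  B. [s·A] · [kg·m·s⁻³·A⁻¹] = kg·m·s⁻²  ← same
  C. [chemical potential] = kg·m²·s⁻²·mol⁻¹
  D. kg
Only B. matches kg·m·s⁻².

B.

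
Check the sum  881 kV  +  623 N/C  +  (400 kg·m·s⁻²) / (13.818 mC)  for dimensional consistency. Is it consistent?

Dimensions:
  881 kV:  V = J·C⁻¹ = kg·m²·s⁻³·A⁻¹
  623 N/C:  N·C⁻¹ = kg·m·s⁻²·(s·A)⁻¹ = kg·m·s⁻³·A⁻¹
  (400 kg·m·s⁻²) / (13.818 mC):  [kg·m·s⁻²] / [s·A] = kg·m·s⁻³·A⁻¹
The terms do not share a single dimension (kg·m²·s⁻³·A⁻¹ vs kg·m·s⁻³·A⁻¹).

No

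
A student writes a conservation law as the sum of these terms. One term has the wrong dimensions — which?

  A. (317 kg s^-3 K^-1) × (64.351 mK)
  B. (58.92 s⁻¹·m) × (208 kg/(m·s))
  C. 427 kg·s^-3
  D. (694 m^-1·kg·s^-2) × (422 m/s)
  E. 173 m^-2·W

In SI base units:
  A. [kg·s⁻³·K⁻¹] · [K] = kg·s⁻³
  B. [m·s⁻¹] · [kg·m⁻¹·s⁻¹] = kg·s⁻²
  C. kg·s⁻³
  D. [kg·m⁻¹·s⁻²] · [m·s⁻¹] = kg·s⁻³
  E. W·m⁻² = J·s⁻¹·m⁻² = kg·s⁻³
All reduce to kg·s⁻³ except B., which is kg·s⁻².

B.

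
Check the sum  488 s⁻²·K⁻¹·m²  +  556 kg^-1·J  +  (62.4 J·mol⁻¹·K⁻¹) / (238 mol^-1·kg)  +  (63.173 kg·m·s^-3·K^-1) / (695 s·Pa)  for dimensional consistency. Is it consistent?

Dimensions:
  488 s⁻²·K⁻¹·m²:  m²·s⁻²·K⁻¹
  556 kg^-1·J:  J·kg⁻¹ = N·m·kg⁻¹ = m²·s⁻²
  (62.4 J·mol⁻¹·K⁻¹) / (238 mol^-1·kg):  [kg·m²·s⁻²·K⁻¹·mol⁻¹] / [kg·mol⁻¹] = m²·s⁻²·K⁻¹
  (63.173 kg·m·s^-3·K^-1) / (695 s·Pa):  [kg·m·s⁻³·K⁻¹] / [kg·m⁻¹·s⁻¹] = m²·s⁻²·K⁻¹
The terms do not share a single dimension (m²·s⁻² vs m²·s⁻²·K⁻¹).

No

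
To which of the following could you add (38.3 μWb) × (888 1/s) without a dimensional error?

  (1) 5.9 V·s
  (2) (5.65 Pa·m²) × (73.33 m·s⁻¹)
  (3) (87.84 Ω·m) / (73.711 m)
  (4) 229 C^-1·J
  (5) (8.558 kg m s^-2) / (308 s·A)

(4)

Reference: [kg·m²·s⁻²·A⁻¹] · [s⁻¹] = kg·m²·s⁻³·A⁻¹.
Each option:
  (1) V·s = J·C⁻¹·s = kg·m²·s⁻²·A⁻¹
  (2) [kg·m·s⁻²] · [m·s⁻¹] = kg·m²·s⁻³
  (3) [kg·m³·s⁻³·A⁻²] / [m] = kg·m²·s⁻³·A⁻²
  (4) J·C⁻¹ = N·m·(s·A)⁻¹ = kg·m²·s⁻³·A⁻¹  ← same
  (5) [kg·m·s⁻²] / [s·A] = kg·m·s⁻³·A⁻¹
Only (4) matches kg·m²·s⁻³·A⁻¹.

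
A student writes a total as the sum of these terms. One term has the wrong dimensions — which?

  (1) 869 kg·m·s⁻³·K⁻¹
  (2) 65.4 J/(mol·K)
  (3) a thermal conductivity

Dimensions:
  (1) kg·m·s⁻³·K⁻¹
  (2) J·mol⁻¹·K⁻¹ = N·m·mol⁻¹·K⁻¹ = kg·m²·s⁻²·K⁻¹·mol⁻¹
  (3) [thermal conductivity] = kg·m·s⁻³·K⁻¹
All reduce to kg·m·s⁻³·K⁻¹ except (2), which is kg·m²·s⁻²·K⁻¹·mol⁻¹.

(2)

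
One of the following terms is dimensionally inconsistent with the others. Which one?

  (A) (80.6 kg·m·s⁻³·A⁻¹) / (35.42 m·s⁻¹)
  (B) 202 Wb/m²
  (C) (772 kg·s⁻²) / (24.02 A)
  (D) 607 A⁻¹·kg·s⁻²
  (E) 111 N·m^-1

(E)

Dimensions:
  (A) [kg·m·s⁻³·A⁻¹] / [m·s⁻¹] = kg·s⁻²·A⁻¹
  (B) Wb·m⁻² = V·s·m⁻² = kg·s⁻²·A⁻¹
  (C) [kg·s⁻²] / [A] = kg·s⁻²·A⁻¹
  (D) kg·s⁻²·A⁻¹
  (E) N·m⁻¹ = kg·m·s⁻²·m⁻¹ = kg·s⁻²
All reduce to kg·s⁻²·A⁻¹ except (E), which is kg·s⁻².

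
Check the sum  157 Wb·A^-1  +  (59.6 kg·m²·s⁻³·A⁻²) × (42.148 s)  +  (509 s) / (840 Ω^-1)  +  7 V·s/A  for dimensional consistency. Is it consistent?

Yes

In SI base units:
  157 Wb·A^-1:  Wb·A⁻¹ = V·s·A⁻¹ = kg·m²·s⁻²·A⁻²
  (59.6 kg·m²·s⁻³·A⁻²) × (42.148 s):  [kg·m²·s⁻³·A⁻²] · [s] = kg·m²·s⁻²·A⁻²
  (509 s) / (840 Ω^-1):  [s] / [kg⁻¹·m⁻²·s³·A²] = kg·m²·s⁻²·A⁻²
  7 V·s/A:  V·s·A⁻¹ = J·C⁻¹·s·A⁻¹ = kg·m²·s⁻²·A⁻²
Every term reduces to kg·m²·s⁻²·A⁻².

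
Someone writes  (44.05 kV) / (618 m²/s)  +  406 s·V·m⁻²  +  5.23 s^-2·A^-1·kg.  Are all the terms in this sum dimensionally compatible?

Yes

In SI base units:
  (44.05 kV) / (618 m²/s):  [kg·m²·s⁻³·A⁻¹] / [m²·s⁻¹] = kg·s⁻²·A⁻¹
  406 s·V·m⁻²:  V·s·m⁻² = J·C⁻¹·s·m⁻² = kg·s⁻²·A⁻¹
  5.23 s^-2·A^-1·kg:  kg·s⁻²·A⁻¹
Every term reduces to kg·s⁻²·A⁻¹.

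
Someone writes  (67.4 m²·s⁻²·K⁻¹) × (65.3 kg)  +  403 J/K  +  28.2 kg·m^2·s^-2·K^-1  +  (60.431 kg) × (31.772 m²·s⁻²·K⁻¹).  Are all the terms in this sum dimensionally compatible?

Expand each in SI base units:
  (67.4 m²·s⁻²·K⁻¹) × (65.3 kg):  [m²·s⁻²·K⁻¹] · [kg] = kg·m²·s⁻²·K⁻¹
  403 J/K:  J·K⁻¹ = N·m·K⁻¹ = kg·m²·s⁻²·K⁻¹
  28.2 kg·m^2·s^-2·K^-1:  kg·m²·s⁻²·K⁻¹
  (60.431 kg) × (31.772 m²·s⁻²·K⁻¹):  [kg] · [m²·s⁻²·K⁻¹] = kg·m²·s⁻²·K⁻¹
Every term reduces to kg·m²·s⁻²·K⁻¹.

Yes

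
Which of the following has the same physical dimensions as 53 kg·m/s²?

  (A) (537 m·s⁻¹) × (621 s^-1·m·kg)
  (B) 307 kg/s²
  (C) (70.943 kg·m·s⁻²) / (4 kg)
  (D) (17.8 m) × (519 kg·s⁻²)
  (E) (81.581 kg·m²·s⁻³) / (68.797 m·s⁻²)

(D)

Reference: kg·m·s⁻².
Each option:
  (A) [m·s⁻¹] · [kg·m·s⁻¹] = kg·m²·s⁻²
  (B) kg·s⁻²
  (C) [kg·m·s⁻²] / [kg] = m·s⁻²
  (D) [m] · [kg·s⁻²] = kg·m·s⁻²  ← same
  (E) [kg·m²·s⁻³] / [m·s⁻²] = kg·m·s⁻¹
Only (D) matches kg·m·s⁻².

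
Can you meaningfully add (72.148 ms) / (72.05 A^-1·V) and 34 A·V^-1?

No

Dimensions:
  (72.148 ms) / (72.05 A^-1·V):  [s] / [kg·m²·s⁻³·A⁻²] = kg⁻¹·m⁻²·s⁴·A²
  34 A·V^-1:  A·V⁻¹ = A·(J·C⁻¹)⁻¹ = kg⁻¹·m⁻²·s³·A²
kg⁻¹·m⁻²·s⁴·A² ≠ kg⁻¹·m⁻²·s³·A², so they cannot be added.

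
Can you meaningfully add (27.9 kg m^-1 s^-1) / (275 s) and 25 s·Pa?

No

Expand each in SI base units:
  (27.9 kg m^-1 s^-1) / (275 s):  [kg·m⁻¹·s⁻¹] / [s] = kg·m⁻¹·s⁻²
  25 s·Pa:  Pa·s = N·m⁻²·s = kg·m⁻¹·s⁻¹
kg·m⁻¹·s⁻² ≠ kg·m⁻¹·s⁻¹, so they cannot be added.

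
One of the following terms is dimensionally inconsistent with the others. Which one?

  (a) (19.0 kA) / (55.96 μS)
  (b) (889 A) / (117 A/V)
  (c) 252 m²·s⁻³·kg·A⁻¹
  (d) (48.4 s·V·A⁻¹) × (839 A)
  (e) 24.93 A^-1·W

(d)

Reduce each to base SI dimensions:
  (a) [A] / [kg⁻¹·m⁻²·s³·A²] = kg·m²·s⁻³·A⁻¹
  (b) [A] / [kg⁻¹·m⁻²·s³·A²] = kg·m²·s⁻³·A⁻¹
  (c) kg·m²·s⁻³·A⁻¹
  (d) [kg·m²·s⁻²·A⁻²] · [A] = kg·m²·s⁻²·A⁻¹
  (e) W·A⁻¹ = J·s⁻¹·A⁻¹ = kg·m²·s⁻³·A⁻¹
All reduce to kg·m²·s⁻³·A⁻¹ except (d), which is kg·m²·s⁻²·A⁻¹.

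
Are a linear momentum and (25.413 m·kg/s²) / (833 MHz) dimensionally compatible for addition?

Yes

Reduce each to base SI dimensions:
  a linear momentum:  [linear momentum] = kg·m·s⁻¹
  (25.413 m·kg/s²) / (833 MHz):  [kg·m·s⁻²] / [s⁻¹] = kg·m·s⁻¹
Both are kg·m·s⁻¹, so they have the same dimensions and can be added.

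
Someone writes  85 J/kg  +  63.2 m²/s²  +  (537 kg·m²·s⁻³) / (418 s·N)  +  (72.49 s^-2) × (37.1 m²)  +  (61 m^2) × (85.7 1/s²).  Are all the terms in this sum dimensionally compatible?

In SI base units:
  85 J/kg:  J·kg⁻¹ = N·m·kg⁻¹ = m²·s⁻²
  63.2 m²/s²:  m²·s⁻²
  (537 kg·m²·s⁻³) / (418 s·N):  [kg·m²·s⁻³] / [kg·m·s⁻¹] = m·s⁻²
  (72.49 s^-2) × (37.1 m²):  [s⁻²] · [m²] = m²·s⁻²
  (61 m^2) × (85.7 1/s²):  [m²] · [s⁻²] = m²·s⁻²
The terms do not share a single dimension (m²·s⁻² vs m·s⁻²).

No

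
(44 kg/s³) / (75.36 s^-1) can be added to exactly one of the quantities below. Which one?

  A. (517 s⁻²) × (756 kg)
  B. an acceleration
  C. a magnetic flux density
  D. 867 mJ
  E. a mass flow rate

A.

Reference: [kg·s⁻³] / [s⁻¹] = kg·s⁻².
Each option:
  A. [s⁻²] · [kg] = kg·s⁻²  ← same
  B. [acceleration] = m·s⁻²
  C. [magnetic flux density] = kg·s⁻²·A⁻¹
  D. J = N·m = kg·m²·s⁻²
  E. [mass flow rate] = kg·s⁻¹
Only A. matches kg·s⁻².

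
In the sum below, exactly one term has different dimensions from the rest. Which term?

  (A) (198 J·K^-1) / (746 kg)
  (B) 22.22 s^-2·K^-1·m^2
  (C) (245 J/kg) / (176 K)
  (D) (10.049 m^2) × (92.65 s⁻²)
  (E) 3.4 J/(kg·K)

Work out the base dimensions of each:
  (A) [kg·m²·s⁻²·K⁻¹] / [kg] = m²·s⁻²·K⁻¹
  (B) m²·s⁻²·K⁻¹
  (C) [m²·s⁻²] / [K] = m²·s⁻²·K⁻¹
  (D) [m²] · [s⁻²] = m²·s⁻²
  (E) J·kg⁻¹·K⁻¹ = N·m·kg⁻¹·K⁻¹ = m²·s⁻²·K⁻¹
All reduce to m²·s⁻²·K⁻¹ except (D), which is m²·s⁻².

(D)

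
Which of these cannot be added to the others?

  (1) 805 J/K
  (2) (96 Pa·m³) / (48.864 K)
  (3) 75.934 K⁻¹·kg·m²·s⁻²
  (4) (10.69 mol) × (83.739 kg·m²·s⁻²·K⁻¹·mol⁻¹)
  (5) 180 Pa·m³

(5)

Work out the base dimensions of each:
  (1) J·K⁻¹ = N·m·K⁻¹ = kg·m²·s⁻²·K⁻¹
  (2) [kg·m²·s⁻²] / [K] = kg·m²·s⁻²·K⁻¹
  (3) kg·m²·s⁻²·K⁻¹
  (4) [mol] · [kg·m²·s⁻²·K⁻¹·mol⁻¹] = kg·m²·s⁻²·K⁻¹
  (5) Pa·m³ = N·m⁻²·m³ = kg·m²·s⁻²
All reduce to kg·m²·s⁻²·K⁻¹ except (5), which is kg·m²·s⁻².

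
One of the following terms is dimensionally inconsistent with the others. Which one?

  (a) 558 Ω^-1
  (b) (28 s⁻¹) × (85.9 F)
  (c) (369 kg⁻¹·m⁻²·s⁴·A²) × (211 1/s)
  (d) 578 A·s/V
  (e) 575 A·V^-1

(d)

Dimensions:
  (a) Ω⁻¹ = (V·A⁻¹)⁻¹ = kg⁻¹·m⁻²·s³·A²
  (b) [s⁻¹] · [kg⁻¹·m⁻²·s⁴·A²] = kg⁻¹·m⁻²·s³·A²
  (c) [kg⁻¹·m⁻²·s⁴·A²] · [s⁻¹] = kg⁻¹·m⁻²·s³·A²
  (d) A·s·V⁻¹ = A·s·(J·C⁻¹)⁻¹ = kg⁻¹·m⁻²·s⁴·A²
  (e) A·V⁻¹ = A·(J·C⁻¹)⁻¹ = kg⁻¹·m⁻²·s³·A²
All reduce to kg⁻¹·m⁻²·s³·A² except (d), which is kg⁻¹·m⁻²·s⁴·A².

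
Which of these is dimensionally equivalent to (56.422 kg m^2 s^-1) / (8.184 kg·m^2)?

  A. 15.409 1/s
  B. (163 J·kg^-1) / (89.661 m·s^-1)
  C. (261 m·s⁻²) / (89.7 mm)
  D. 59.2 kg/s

Reference: [kg·m²·s⁻¹] / [kg·m²] = s⁻¹.
Each option:
  A. s⁻¹  ← same
  B. [m²·s⁻²] / [m·s⁻¹] = m·s⁻¹
  C. [m·s⁻²] / [m] = s⁻²
  D. kg·s⁻¹
Only A. matches s⁻¹.

A.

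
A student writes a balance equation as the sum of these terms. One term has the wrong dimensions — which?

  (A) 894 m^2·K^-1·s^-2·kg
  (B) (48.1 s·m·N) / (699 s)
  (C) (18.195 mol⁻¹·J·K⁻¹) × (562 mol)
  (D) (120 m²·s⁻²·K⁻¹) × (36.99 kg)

In SI base units:
  (A) kg·m²·s⁻²·K⁻¹
  (B) [kg·m²·s⁻¹] / [s] = kg·m²·s⁻²
  (C) [kg·m²·s⁻²·K⁻¹·mol⁻¹] · [mol] = kg·m²·s⁻²·K⁻¹
  (D) [m²·s⁻²·K⁻¹] · [kg] = kg·m²·s⁻²·K⁻¹
All reduce to kg·m²·s⁻²·K⁻¹ except (B), which is kg·m²·s⁻².

(B)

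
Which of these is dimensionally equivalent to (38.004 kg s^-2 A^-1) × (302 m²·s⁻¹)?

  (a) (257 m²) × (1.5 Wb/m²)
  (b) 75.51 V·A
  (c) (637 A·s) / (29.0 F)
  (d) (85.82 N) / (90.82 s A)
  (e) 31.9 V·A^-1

(c)

Reference: [kg·s⁻²·A⁻¹] · [m²·s⁻¹] = kg·m²·s⁻³·A⁻¹.
Each option:
  (a) [m²] · [kg·s⁻²·A⁻¹] = kg·m²·s⁻²·A⁻¹
  (b) V·A = J·C⁻¹·A = kg·m²·s⁻³
  (c) [s·A] / [kg⁻¹·m⁻²·s⁴·A²] = kg·m²·s⁻³·A⁻¹  ← same
  (d) [kg·m·s⁻²] / [s·A] = kg·m·s⁻³·A⁻¹
  (e) V·A⁻¹ = J·C⁻¹·A⁻¹ = kg·m²·s⁻³·A⁻²
Only (c) matches kg·m²·s⁻³·A⁻¹.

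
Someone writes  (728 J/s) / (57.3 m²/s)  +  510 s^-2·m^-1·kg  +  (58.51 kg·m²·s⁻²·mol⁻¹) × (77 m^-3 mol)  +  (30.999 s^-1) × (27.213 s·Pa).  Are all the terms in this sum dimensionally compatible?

Dimensions:
  (728 J/s) / (57.3 m²/s):  [kg·m²·s⁻³] / [m²·s⁻¹] = kg·s⁻²
  510 s^-2·m^-1·kg:  kg·m⁻¹·s⁻²
  (58.51 kg·m²·s⁻²·mol⁻¹) × (77 m^-3 mol):  [kg·m²·s⁻²·mol⁻¹] · [m⁻³·mol] = kg·m⁻¹·s⁻²
  (30.999 s^-1) × (27.213 s·Pa):  [s⁻¹] · [kg·m⁻¹·s⁻¹] = kg·m⁻¹·s⁻²
The terms do not share a single dimension (kg·m⁻¹·s⁻² vs kg·s⁻²).

No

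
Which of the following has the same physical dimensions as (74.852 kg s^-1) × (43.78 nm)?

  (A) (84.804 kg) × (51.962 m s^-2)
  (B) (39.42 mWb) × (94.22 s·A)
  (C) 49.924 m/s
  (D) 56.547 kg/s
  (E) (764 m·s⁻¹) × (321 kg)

Reference: [kg·s⁻¹] · [m] = kg·m·s⁻¹.
Each option:
  (A) [kg] · [m·s⁻²] = kg·m·s⁻²
  (B) [kg·m²·s⁻²·A⁻¹] · [s·A] = kg·m²·s⁻¹
  (C) m·s⁻¹
  (D) kg·s⁻¹
  (E) [m·s⁻¹] · [kg] = kg·m·s⁻¹  ← same
Only (E) matches kg·m·s⁻¹.

(E)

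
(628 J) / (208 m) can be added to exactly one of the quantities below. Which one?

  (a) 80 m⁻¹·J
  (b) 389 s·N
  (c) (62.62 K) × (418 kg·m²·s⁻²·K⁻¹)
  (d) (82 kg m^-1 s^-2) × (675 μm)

Reference: [kg·m²·s⁻²] / [m] = kg·m·s⁻².
Each option:
  (a) J·m⁻¹ = N·m·m⁻¹ = kg·m·s⁻²  ← same
  (b) N·s = kg·m·s⁻²·s = kg·m·s⁻¹
  (c) [K] · [kg·m²·s⁻²·K⁻¹] = kg·m²·s⁻²
  (d) [kg·m⁻¹·s⁻²] · [m] = kg·s⁻²
Only (a) matches kg·m·s⁻².

(a)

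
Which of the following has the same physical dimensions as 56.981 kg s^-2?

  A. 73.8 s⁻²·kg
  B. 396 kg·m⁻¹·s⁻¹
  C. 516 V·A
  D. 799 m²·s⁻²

A.

Reference: kg·s⁻².
Each option:
  A. kg·s⁻²  ← same
  B. kg·m⁻¹·s⁻¹
  C. V·A = J·C⁻¹·A = kg·m²·s⁻³
  D. m²·s⁻²
Only A. matches kg·s⁻².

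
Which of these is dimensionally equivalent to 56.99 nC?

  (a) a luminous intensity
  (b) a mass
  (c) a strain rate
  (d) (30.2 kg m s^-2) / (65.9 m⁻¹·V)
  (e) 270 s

Reference: C = s·A.
Each option:
  (a) [luminous intensity] = cd
  (b) [mass] = kg
  (c) [strain rate] = s⁻¹
  (d) [kg·m·s⁻²] / [kg·m·s⁻³·A⁻¹] = s·A  ← same
  (e) s
Only (d) matches s·A.

(d)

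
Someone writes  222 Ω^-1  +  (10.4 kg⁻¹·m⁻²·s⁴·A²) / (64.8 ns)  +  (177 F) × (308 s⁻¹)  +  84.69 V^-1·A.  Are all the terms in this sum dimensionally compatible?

Yes

Expand each in SI base units:
  222 Ω^-1:  Ω⁻¹ = (V·A⁻¹)⁻¹ = kg⁻¹·m⁻²·s³·A²
  (10.4 kg⁻¹·m⁻²·s⁴·A²) / (64.8 ns):  [kg⁻¹·m⁻²·s⁴·A²] / [s] = kg⁻¹·m⁻²·s³·A²
  (177 F) × (308 s⁻¹):  [kg⁻¹·m⁻²·s⁴·A²] · [s⁻¹] = kg⁻¹·m⁻²·s³·A²
  84.69 V^-1·A:  A·V⁻¹ = A·(J·C⁻¹)⁻¹ = kg⁻¹·m⁻²·s³·A²
Every term reduces to kg⁻¹·m⁻²·s³·A².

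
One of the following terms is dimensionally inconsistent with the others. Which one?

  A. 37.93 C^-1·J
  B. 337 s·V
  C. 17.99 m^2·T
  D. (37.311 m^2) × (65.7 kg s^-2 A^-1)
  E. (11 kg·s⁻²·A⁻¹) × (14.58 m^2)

A.

Work out the base dimensions of each:
  A. J·C⁻¹ = N·m·(s·A)⁻¹ = kg·m²·s⁻³·A⁻¹
  B. V·s = J·C⁻¹·s = kg·m²·s⁻²·A⁻¹
  C. T·m² = Wb·m⁻²·m² = kg·m²·s⁻²·A⁻¹
  D. [m²] · [kg·s⁻²·A⁻¹] = kg·m²·s⁻²·A⁻¹
  E. [kg·s⁻²·A⁻¹] · [m²] = kg·m²·s⁻²·A⁻¹
All reduce to kg·m²·s⁻²·A⁻¹ except A., which is kg·m²·s⁻³·A⁻¹.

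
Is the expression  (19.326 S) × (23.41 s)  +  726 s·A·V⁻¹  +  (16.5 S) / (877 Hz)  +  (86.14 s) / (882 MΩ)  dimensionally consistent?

Work out the base dimensions of each:
  (19.326 S) × (23.41 s):  [kg⁻¹·m⁻²·s³·A²] · [s] = kg⁻¹·m⁻²·s⁴·A²
  726 s·A·V⁻¹:  A·s·V⁻¹ = A·s·(J·C⁻¹)⁻¹ = kg⁻¹·m⁻²·s⁴·A²
  (16.5 S) / (877 Hz):  [kg⁻¹·m⁻²·s³·A²] / [s⁻¹] = kg⁻¹·m⁻²·s⁴·A²
  (86.14 s) / (882 MΩ):  [s] / [kg·m²·s⁻³·A⁻²] = kg⁻¹·m⁻²·s⁴·A²
Every term reduces to kg⁻¹·m⁻²·s⁴·A².

Yes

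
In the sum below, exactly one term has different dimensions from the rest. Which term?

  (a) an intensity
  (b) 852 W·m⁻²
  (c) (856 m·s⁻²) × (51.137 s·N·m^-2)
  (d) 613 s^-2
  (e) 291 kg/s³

(d)

Dimensions:
  (a) [intensity] = kg·s⁻³
  (b) W·m⁻² = J·s⁻¹·m⁻² = kg·s⁻³
  (c) [m·s⁻²] · [kg·m⁻¹·s⁻¹] = kg·s⁻³
  (d) s⁻²
  (e) kg·s⁻³
All reduce to kg·s⁻³ except (d), which is s⁻².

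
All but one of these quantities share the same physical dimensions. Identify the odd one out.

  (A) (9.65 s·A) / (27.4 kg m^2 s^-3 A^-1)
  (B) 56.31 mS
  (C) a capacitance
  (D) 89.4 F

Work out the base dimensions of each:
  (A) [s·A] / [kg·m²·s⁻³·A⁻¹] = kg⁻¹·m⁻²·s⁴·A²
  (B) S = Ω⁻¹ = kg⁻¹·m⁻²·s³·A²
  (C) [capacitance] = kg⁻¹·m⁻²·s⁴·A²
  (D) F = C·V⁻¹ = kg⁻¹·m⁻²·s⁴·A²
All reduce to kg⁻¹·m⁻²·s⁴·A² except (B), which is kg⁻¹·m⁻²·s³·A².

(B)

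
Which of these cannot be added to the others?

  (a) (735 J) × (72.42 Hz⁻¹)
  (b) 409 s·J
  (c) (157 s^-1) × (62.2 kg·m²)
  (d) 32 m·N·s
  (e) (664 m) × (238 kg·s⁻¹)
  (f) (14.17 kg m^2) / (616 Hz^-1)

(e)

Work out the base dimensions of each:
  (a) [kg·m²·s⁻²] · [s] = kg·m²·s⁻¹
  (b) J·s = N·m·s = kg·m²·s⁻¹
  (c) [s⁻¹] · [kg·m²] = kg·m²·s⁻¹
  (d) N·m·s = kg·m·s⁻²·m·s = kg·m²·s⁻¹
  (e) [m] · [kg·s⁻¹] = kg·m·s⁻¹
  (f) [kg·m²] / [s] = kg·m²·s⁻¹
All reduce to kg·m²·s⁻¹ except (e), which is kg·m·s⁻¹.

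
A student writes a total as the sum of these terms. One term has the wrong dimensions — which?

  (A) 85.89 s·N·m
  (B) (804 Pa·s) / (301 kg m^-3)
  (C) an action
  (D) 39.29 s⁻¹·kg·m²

In SI base units:
  (A) N·m·s = kg·m·s⁻²·m·s = kg·m²·s⁻¹
  (B) [kg·m⁻¹·s⁻¹] / [kg·m⁻³] = m²·s⁻¹
  (C) [action] = kg·m²·s⁻¹
  (D) kg·m²·s⁻¹
All reduce to kg·m²·s⁻¹ except (B), which is m²·s⁻¹.

(B)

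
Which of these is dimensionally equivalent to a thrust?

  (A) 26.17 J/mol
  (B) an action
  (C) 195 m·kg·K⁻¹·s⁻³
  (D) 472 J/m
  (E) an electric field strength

Reference: [thrust] = kg·m·s⁻².
Each option:
  (A) J·mol⁻¹ = N·m·mol⁻¹ = kg·m²·s⁻²·mol⁻¹
  (B) [action] = kg·m²·s⁻¹
  (C) kg·m·s⁻³·K⁻¹
  (D) J·m⁻¹ = N·m·m⁻¹ = kg·m·s⁻²  ← same
  (E) [electric field strength] = kg·m·s⁻³·A⁻¹
Only (D) matches kg·m·s⁻².

(D)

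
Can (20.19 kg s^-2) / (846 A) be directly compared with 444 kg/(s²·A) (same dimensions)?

Yes

Work out the base dimensions of each:
  (20.19 kg s^-2) / (846 A):  [kg·s⁻²] / [A] = kg·s⁻²·A⁻¹
  444 kg/(s²·A):  kg·s⁻²·A⁻¹
Both are kg·s⁻²·A⁻¹, so they have the same dimensions and can be added.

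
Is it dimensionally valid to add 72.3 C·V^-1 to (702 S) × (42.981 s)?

Yes

In SI base units:
  72.3 C·V^-1:  C·V⁻¹ = s·A·(J·C⁻¹)⁻¹ = kg⁻¹·m⁻²·s⁴·A²
  (702 S) × (42.981 s):  [kg⁻¹·m⁻²·s³·A²] · [s] = kg⁻¹·m⁻²·s⁴·A²
Both are kg⁻¹·m⁻²·s⁴·A², so they have the same dimensions and can be added.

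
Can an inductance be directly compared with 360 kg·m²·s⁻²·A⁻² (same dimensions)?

Yes

Work out the base dimensions of each:
  an inductance:  [inductance] = kg·m²·s⁻²·A⁻²
  360 kg·m²·s⁻²·A⁻²:  kg·m²·s⁻²·A⁻²
Both are kg·m²·s⁻²·A⁻², so they have the same dimensions and can be added.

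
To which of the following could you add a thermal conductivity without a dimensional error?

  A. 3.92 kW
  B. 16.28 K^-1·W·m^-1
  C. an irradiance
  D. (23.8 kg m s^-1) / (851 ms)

B.

Reference: [thermal conductivity] = kg·m·s⁻³·K⁻¹.
Each option:
  A. W = J·s⁻¹ = kg·m²·s⁻³
  B. W·m⁻¹·K⁻¹ = J·s⁻¹·m⁻¹·K⁻¹ = kg·m·s⁻³·K⁻¹  ← same
  C. [irradiance] = kg·s⁻³
  D. [kg·m·s⁻¹] / [s] = kg·m·s⁻²
Only B. matches kg·m·s⁻³·K⁻¹.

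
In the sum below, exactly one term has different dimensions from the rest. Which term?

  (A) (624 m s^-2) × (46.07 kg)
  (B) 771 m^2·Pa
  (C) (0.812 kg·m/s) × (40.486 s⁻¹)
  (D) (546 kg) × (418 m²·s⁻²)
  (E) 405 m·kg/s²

(D)

Expand each in SI base units:
  (A) [m·s⁻²] · [kg] = kg·m·s⁻²
  (B) Pa·m² = N·m⁻²·m² = kg·m·s⁻²
  (C) [kg·m·s⁻¹] · [s⁻¹] = kg·m·s⁻²
  (D) [kg] · [m²·s⁻²] = kg·m²·s⁻²
  (E) kg·m·s⁻²
All reduce to kg·m·s⁻² except (D), which is kg·m²·s⁻².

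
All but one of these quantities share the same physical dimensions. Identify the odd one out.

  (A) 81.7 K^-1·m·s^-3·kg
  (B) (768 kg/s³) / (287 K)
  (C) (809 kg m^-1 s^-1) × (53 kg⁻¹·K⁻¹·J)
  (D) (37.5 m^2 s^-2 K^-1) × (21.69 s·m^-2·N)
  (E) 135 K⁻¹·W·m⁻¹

Work out the base dimensions of each:
  (A) kg·m·s⁻³·K⁻¹
  (B) [kg·s⁻³] / [K] = kg·s⁻³·K⁻¹
  (C) [kg·m⁻¹·s⁻¹] · [m²·s⁻²·K⁻¹] = kg·m·s⁻³·K⁻¹
  (D) [m²·s⁻²·K⁻¹] · [kg·m⁻¹·s⁻¹] = kg·m·s⁻³·K⁻¹
  (E) W·m⁻¹·K⁻¹ = J·s⁻¹·m⁻¹·K⁻¹ = kg·m·s⁻³·K⁻¹
All reduce to kg·m·s⁻³·K⁻¹ except (B), which is kg·s⁻³·K⁻¹.

(B)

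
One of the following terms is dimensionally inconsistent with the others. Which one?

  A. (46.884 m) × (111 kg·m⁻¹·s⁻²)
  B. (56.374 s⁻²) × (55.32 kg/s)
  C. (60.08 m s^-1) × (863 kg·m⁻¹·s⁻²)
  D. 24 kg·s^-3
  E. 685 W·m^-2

In SI base units:
  A. [m] · [kg·m⁻¹·s⁻²] = kg·s⁻²
  B. [s⁻²] · [kg·s⁻¹] = kg·s⁻³
  C. [m·s⁻¹] · [kg·m⁻¹·s⁻²] = kg·s⁻³
  D. kg·s⁻³
  E. W·m⁻² = J·s⁻¹·m⁻² = kg·s⁻³
All reduce to kg·s⁻³ except A., which is kg·s⁻².

A.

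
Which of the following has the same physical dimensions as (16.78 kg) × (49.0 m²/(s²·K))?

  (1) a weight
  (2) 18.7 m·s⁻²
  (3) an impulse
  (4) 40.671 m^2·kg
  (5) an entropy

Reference: [kg] · [m²·s⁻²·K⁻¹] = kg·m²·s⁻²·K⁻¹.
Each option:
  (1) [weight] = kg·m·s⁻²
  (2) m·s⁻²
  (3) [impulse] = kg·m·s⁻¹
  (4) kg·m²
  (5) [entropy] = kg·m²·s⁻²·K⁻¹  ← same
Only (5) matches kg·m²·s⁻²·K⁻¹.

(5)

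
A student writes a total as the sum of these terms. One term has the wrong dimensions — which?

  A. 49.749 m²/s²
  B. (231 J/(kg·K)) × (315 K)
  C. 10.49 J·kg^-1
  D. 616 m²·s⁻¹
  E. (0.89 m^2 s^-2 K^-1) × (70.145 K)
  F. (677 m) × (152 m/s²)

D.

Work out the base dimensions of each:
  A. m²·s⁻²
  B. [m²·s⁻²·K⁻¹] · [K] = m²·s⁻²
  C. J·kg⁻¹ = N·m·kg⁻¹ = m²·s⁻²
  D. m²·s⁻¹
  E. [m²·s⁻²·K⁻¹] · [K] = m²·s⁻²
  F. [m] · [m·s⁻²] = m²·s⁻²
All reduce to m²·s⁻² except D., which is m²·s⁻¹.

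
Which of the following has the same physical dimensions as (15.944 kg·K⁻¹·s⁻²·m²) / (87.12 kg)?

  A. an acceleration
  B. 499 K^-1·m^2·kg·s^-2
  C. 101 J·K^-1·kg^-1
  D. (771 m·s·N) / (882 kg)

C.

Reference: [kg·m²·s⁻²·K⁻¹] / [kg] = m²·s⁻²·K⁻¹.
Each option:
  A. [acceleration] = m·s⁻²
  B. kg·m²·s⁻²·K⁻¹
  C. J·kg⁻¹·K⁻¹ = N·m·kg⁻¹·K⁻¹ = m²·s⁻²·K⁻¹  ← same
  D. [kg·m²·s⁻¹] / [kg] = m²·s⁻¹
Only C. matches m²·s⁻²·K⁻¹.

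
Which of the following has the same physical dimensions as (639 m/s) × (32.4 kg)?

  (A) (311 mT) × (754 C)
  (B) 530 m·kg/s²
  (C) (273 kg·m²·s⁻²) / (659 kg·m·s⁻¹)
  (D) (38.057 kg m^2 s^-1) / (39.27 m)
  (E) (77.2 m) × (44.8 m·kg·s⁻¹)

Reference: [m·s⁻¹] · [kg] = kg·m·s⁻¹.
Each option:
  (A) [kg·s⁻²·A⁻¹] · [s·A] = kg·s⁻¹
  (B) kg·m·s⁻²
  (C) [kg·m²·s⁻²] / [kg·m·s⁻¹] = m·s⁻¹
  (D) [kg·m²·s⁻¹] / [m] = kg·m·s⁻¹  ← same
  (E) [m] · [kg·m·s⁻¹] = kg·m²·s⁻¹
Only (D) matches kg·m·s⁻¹.

(D)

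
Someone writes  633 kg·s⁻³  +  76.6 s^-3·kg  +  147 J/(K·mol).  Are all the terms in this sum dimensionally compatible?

Dimensions:
  633 kg·s⁻³:  kg·s⁻³
  76.6 s^-3·kg:  kg·s⁻³
  147 J/(K·mol):  J·mol⁻¹·K⁻¹ = N·m·mol⁻¹·K⁻¹ = kg·m²·s⁻²·K⁻¹·mol⁻¹
The terms do not share a single dimension (kg·m²·s⁻²·K⁻¹·mol⁻¹ vs kg·s⁻³).

No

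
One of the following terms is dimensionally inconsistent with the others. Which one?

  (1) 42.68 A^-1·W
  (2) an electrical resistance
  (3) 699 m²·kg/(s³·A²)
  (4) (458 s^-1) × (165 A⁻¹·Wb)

(1)

In SI base units:
  (1) W·A⁻¹ = J·s⁻¹·A⁻¹ = kg·m²·s⁻³·A⁻¹
  (2) [electrical resistance] = kg·m²·s⁻³·A⁻²
  (3) kg·m²·s⁻³·A⁻²
  (4) [s⁻¹] · [kg·m²·s⁻²·A⁻²] = kg·m²·s⁻³·A⁻²
All reduce to kg·m²·s⁻³·A⁻² except (1), which is kg·m²·s⁻³·A⁻¹.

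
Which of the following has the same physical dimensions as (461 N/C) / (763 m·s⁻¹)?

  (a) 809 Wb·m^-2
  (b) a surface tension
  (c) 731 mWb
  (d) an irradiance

(a)

Reference: [kg·m·s⁻³·A⁻¹] / [m·s⁻¹] = kg·s⁻²·A⁻¹.
Each option:
  (a) Wb·m⁻² = V·s·m⁻² = kg·s⁻²·A⁻¹  ← same
  (b) [surface tension] = kg·s⁻²
  (c) Wb = V·s = kg·m²·s⁻²·A⁻¹
  (d) [irradiance] = kg·s⁻³
Only (a) matches kg·s⁻²·A⁻¹.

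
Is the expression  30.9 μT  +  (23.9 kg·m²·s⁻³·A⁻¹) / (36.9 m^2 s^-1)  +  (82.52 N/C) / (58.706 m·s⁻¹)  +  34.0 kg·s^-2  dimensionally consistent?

No

Expand each in SI base units:
  30.9 μT:  T = Wb·m⁻² = kg·s⁻²·A⁻¹
  (23.9 kg·m²·s⁻³·A⁻¹) / (36.9 m^2 s^-1):  [kg·m²·s⁻³·A⁻¹] / [m²·s⁻¹] = kg·s⁻²·A⁻¹
  (82.52 N/C) / (58.706 m·s⁻¹):  [kg·m·s⁻³·A⁻¹] / [m·s⁻¹] = kg·s⁻²·A⁻¹
  34.0 kg·s^-2:  kg·s⁻²
The terms do not share a single dimension (kg·s⁻² vs kg·s⁻²·A⁻¹).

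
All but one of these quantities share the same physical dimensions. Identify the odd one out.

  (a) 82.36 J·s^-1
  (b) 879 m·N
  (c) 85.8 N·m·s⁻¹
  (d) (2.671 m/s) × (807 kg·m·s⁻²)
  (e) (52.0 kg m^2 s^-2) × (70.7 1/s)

Expand each in SI base units:
  (a) J·s⁻¹ = N·m·s⁻¹ = kg·m²·s⁻³
  (b) N·m = kg·m·s⁻²·m = kg·m²·s⁻²
  (c) N·m·s⁻¹ = kg·m·s⁻²·m·s⁻¹ = kg·m²·s⁻³
  (d) [m·s⁻¹] · [kg·m·s⁻²] = kg·m²·s⁻³
  (e) [kg·m²·s⁻²] · [s⁻¹] = kg·m²·s⁻³
All reduce to kg·m²·s⁻³ except (b), which is kg·m²·s⁻².

(b)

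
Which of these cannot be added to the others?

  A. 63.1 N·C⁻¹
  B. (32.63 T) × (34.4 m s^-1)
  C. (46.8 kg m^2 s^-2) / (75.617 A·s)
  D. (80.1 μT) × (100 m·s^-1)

C.

Expand each in SI base units:
  A. N·C⁻¹ = kg·m·s⁻²·(s·A)⁻¹ = kg·m·s⁻³·A⁻¹
  B. [kg·s⁻²·A⁻¹] · [m·s⁻¹] = kg·m·s⁻³·A⁻¹
  C. [kg·m²·s⁻²] / [s·A] = kg·m²·s⁻³·A⁻¹
  D. [kg·s⁻²·A⁻¹] · [m·s⁻¹] = kg·m·s⁻³·A⁻¹
All reduce to kg·m·s⁻³·A⁻¹ except C., which is kg·m²·s⁻³·A⁻¹.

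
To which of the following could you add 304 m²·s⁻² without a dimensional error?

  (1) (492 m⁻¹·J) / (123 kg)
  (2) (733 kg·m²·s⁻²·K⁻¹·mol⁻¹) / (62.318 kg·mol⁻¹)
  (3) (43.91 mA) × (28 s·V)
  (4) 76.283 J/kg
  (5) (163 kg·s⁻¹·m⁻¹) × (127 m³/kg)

(4)

Reference: m²·s⁻².
Each option:
  (1) [kg·m·s⁻²] / [kg] = m·s⁻²
  (2) [kg·m²·s⁻²·K⁻¹·mol⁻¹] / [kg·mol⁻¹] = m²·s⁻²·K⁻¹
  (3) [A] · [kg·m²·s⁻²·A⁻¹] = kg·m²·s⁻²
  (4) J·kg⁻¹ = N·m·kg⁻¹ = m²·s⁻²  ← same
  (5) [kg·m⁻¹·s⁻¹] · [kg⁻¹·m³] = m²·s⁻¹
Only (4) matches m²·s⁻².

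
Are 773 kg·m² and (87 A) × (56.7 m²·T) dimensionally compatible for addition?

No

Dimensions:
  773 kg·m²:  kg·m²
  (87 A) × (56.7 m²·T):  [A] · [kg·m²·s⁻²·A⁻¹] = kg·m²·s⁻²
kg·m² ≠ kg·m²·s⁻², so they cannot be added.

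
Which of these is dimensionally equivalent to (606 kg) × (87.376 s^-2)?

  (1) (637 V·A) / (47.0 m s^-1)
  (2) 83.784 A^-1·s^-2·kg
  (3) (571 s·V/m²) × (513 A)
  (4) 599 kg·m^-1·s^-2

Reference: [kg] · [s⁻²] = kg·s⁻².
Each option:
  (1) [kg·m²·s⁻³] / [m·s⁻¹] = kg·m·s⁻²
  (2) kg·s⁻²·A⁻¹
  (3) [kg·s⁻²·A⁻¹] · [A] = kg·s⁻²  ← same
  (4) kg·m⁻¹·s⁻²
Only (3) matches kg·s⁻².

(3)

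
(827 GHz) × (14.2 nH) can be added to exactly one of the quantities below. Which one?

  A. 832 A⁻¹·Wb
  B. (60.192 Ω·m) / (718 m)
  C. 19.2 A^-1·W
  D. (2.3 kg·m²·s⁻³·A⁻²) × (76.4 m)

B.

Reference: [s⁻¹] · [kg·m²·s⁻²·A⁻²] = kg·m²·s⁻³·A⁻².
Each option:
  A. Wb·A⁻¹ = V·s·A⁻¹ = kg·m²·s⁻²·A⁻²
  B. [kg·m³·s⁻³·A⁻²] / [m] = kg·m²·s⁻³·A⁻²  ← same
  C. W·A⁻¹ = J·s⁻¹·A⁻¹ = kg·m²·s⁻³·A⁻¹
  D. [kg·m²·s⁻³·A⁻²] · [m] = kg·m³·s⁻³·A⁻²
Only B. matches kg·m²·s⁻³·A⁻².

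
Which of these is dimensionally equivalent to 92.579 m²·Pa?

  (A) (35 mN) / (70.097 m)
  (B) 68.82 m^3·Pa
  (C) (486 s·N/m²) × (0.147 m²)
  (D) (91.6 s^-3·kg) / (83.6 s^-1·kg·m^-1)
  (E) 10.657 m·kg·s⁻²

(E)

Reference: Pa·m² = N·m⁻²·m² = kg·m·s⁻².
Each option:
  (A) [kg·m·s⁻²] / [m] = kg·s⁻²
  (B) Pa·m³ = N·m⁻²·m³ = kg·m²·s⁻²
  (C) [kg·m⁻¹·s⁻¹] · [m²] = kg·m·s⁻¹
  (D) [kg·s⁻³] / [kg·m⁻¹·s⁻¹] = m·s⁻²
  (E) kg·m·s⁻²  ← same
Only (E) matches kg·m·s⁻².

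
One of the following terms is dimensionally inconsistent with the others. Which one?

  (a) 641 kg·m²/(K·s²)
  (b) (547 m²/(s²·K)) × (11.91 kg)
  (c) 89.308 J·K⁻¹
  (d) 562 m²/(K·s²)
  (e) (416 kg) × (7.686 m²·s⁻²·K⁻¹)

(d)

Work out the base dimensions of each:
  (a) kg·m²·s⁻²·K⁻¹
  (b) [m²·s⁻²·K⁻¹] · [kg] = kg·m²·s⁻²·K⁻¹
  (c) J·K⁻¹ = N·m·K⁻¹ = kg·m²·s⁻²·K⁻¹
  (d) m²·s⁻²·K⁻¹
  (e) [kg] · [m²·s⁻²·K⁻¹] = kg·m²·s⁻²·K⁻¹
All reduce to kg·m²·s⁻²·K⁻¹ except (d), which is m²·s⁻²·K⁻¹.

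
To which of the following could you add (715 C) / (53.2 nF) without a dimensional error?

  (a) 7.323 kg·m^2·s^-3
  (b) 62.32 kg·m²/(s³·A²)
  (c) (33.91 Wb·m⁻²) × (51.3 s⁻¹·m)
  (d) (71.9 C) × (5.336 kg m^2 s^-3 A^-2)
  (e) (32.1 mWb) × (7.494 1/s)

Reference: [s·A] / [kg⁻¹·m⁻²·s⁴·A²] = kg·m²·s⁻³·A⁻¹.
Each option:
  (a) kg·m²·s⁻³
  (b) kg·m²·s⁻³·A⁻²
  (c) [kg·s⁻²·A⁻¹] · [m·s⁻¹] = kg·m·s⁻³·A⁻¹
  (d) [s·A] · [kg·m²·s⁻³·A⁻²] = kg·m²·s⁻²·A⁻¹
  (e) [kg·m²·s⁻²·A⁻¹] · [s⁻¹] = kg·m²·s⁻³·A⁻¹  ← same
Only (e) matches kg·m²·s⁻³·A⁻¹.

(e)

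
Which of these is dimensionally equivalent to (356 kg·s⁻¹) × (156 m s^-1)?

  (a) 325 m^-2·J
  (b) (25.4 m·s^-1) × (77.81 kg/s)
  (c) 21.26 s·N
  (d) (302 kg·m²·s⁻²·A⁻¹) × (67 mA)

Reference: [kg·s⁻¹] · [m·s⁻¹] = kg·m·s⁻².
Each option:
  (a) J·m⁻² = N·m·m⁻² = kg·s⁻²
  (b) [m·s⁻¹] · [kg·s⁻¹] = kg·m·s⁻²  ← same
  (c) N·s = kg·m·s⁻²·s = kg·m·s⁻¹
  (d) [kg·m²·s⁻²·A⁻¹] · [A] = kg·m²·s⁻²
Only (b) matches kg·m·s⁻².

(b)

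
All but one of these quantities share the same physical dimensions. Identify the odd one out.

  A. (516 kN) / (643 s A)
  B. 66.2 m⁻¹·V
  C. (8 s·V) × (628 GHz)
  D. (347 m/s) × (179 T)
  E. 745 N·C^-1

Reduce each to base SI dimensions:
  A. [kg·m·s⁻²] / [s·A] = kg·m·s⁻³·A⁻¹
  B. V·m⁻¹ = J·C⁻¹·m⁻¹ = kg·m·s⁻³·A⁻¹
  C. [kg·m²·s⁻²·A⁻¹] · [s⁻¹] = kg·m²·s⁻³·A⁻¹
  D. [m·s⁻¹] · [kg·s⁻²·A⁻¹] = kg·m·s⁻³·A⁻¹
  E. N·C⁻¹ = kg·m·s⁻²·(s·A)⁻¹ = kg·m·s⁻³·A⁻¹
All reduce to kg·m·s⁻³·A⁻¹ except C., which is kg·m²·s⁻³·A⁻¹.

C.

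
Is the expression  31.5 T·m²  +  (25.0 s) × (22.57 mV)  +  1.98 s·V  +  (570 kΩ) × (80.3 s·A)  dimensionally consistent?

Reduce each to base SI dimensions:
  31.5 T·m²:  T·m² = Wb·m⁻²·m² = kg·m²·s⁻²·A⁻¹
  (25.0 s) × (22.57 mV):  [s] · [kg·m²·s⁻³·A⁻¹] = kg·m²·s⁻²·A⁻¹
  1.98 s·V:  V·s = J·C⁻¹·s = kg·m²·s⁻²·A⁻¹
  (570 kΩ) × (80.3 s·A):  [kg·m²·s⁻³·A⁻²] · [s·A] = kg·m²·s⁻²·A⁻¹
Every term reduces to kg·m²·s⁻²·A⁻¹.

Yes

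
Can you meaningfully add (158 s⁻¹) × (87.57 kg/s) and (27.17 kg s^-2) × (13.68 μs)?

No

Work out the base dimensions of each:
  (158 s⁻¹) × (87.57 kg/s):  [s⁻¹] · [kg·s⁻¹] = kg·s⁻²
  (27.17 kg s^-2) × (13.68 μs):  [kg·s⁻²] · [s] = kg·s⁻¹
kg·s⁻² ≠ kg·s⁻¹, so they cannot be added.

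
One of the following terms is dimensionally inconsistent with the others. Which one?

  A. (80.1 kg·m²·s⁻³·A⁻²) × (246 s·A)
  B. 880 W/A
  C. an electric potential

A.

Dimensions:
  A. [kg·m²·s⁻³·A⁻²] · [s·A] = kg·m²·s⁻²·A⁻¹
  B. W·A⁻¹ = J·s⁻¹·A⁻¹ = kg·m²·s⁻³·A⁻¹
  C. [electric potential] = kg·m²·s⁻³·A⁻¹
All reduce to kg·m²·s⁻³·A⁻¹ except A., which is kg·m²·s⁻²·A⁻¹.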